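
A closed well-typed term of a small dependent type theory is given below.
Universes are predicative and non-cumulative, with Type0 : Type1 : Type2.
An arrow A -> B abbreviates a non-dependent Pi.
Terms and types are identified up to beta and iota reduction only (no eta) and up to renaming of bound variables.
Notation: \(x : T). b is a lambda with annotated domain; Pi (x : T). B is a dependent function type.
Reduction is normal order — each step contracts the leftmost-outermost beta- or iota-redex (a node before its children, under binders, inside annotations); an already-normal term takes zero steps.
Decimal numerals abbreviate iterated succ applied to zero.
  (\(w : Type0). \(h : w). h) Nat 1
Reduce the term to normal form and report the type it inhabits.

resulting normal form:
  1
type:
  Nat


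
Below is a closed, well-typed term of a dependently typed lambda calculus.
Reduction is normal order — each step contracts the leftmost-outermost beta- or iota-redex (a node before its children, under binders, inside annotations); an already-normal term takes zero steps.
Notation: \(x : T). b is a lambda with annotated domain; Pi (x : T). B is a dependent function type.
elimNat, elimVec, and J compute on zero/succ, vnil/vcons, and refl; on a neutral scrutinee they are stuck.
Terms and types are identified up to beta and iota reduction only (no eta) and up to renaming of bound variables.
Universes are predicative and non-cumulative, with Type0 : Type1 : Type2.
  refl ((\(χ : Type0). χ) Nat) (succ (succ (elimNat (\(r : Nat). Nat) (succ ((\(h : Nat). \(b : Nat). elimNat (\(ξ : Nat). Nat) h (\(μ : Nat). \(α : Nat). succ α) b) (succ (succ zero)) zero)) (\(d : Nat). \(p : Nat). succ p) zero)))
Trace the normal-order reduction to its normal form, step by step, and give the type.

reduction (normal order):
  refl ((\(χ : Type0). χ) Nat) (succ (succ (elimNat (\(r : Nat). Nat) (succ ((\(h : Nat). \(b : Nat). elimNat (\(ξ : Nat). Nat) h (\(μ : Nat). \(α : Nat). succ α) b) (succ (succ zero)) zero)) (\(d : Nat). \(p : Nat). succ p) zero)))
  ~> refl Nat (succ (succ (elimNat (\(χ : Nat). Nat) (succ ((\(r : Nat). \(h : Nat). elimNat (\(b : Nat). Nat) r (\(ξ : Nat). \(μ : Nat). succ μ) h) (succ (succ zero)) zero)) (\(α : Nat). \(d : Nat). succ d) zero)))
  ~> refl Nat (succ (succ (succ ((\(χ : Nat). \(r : Nat). elimNat (\(h : Nat). Nat) χ (\(b : Nat). \(ξ : Nat). succ ξ) r) (succ (succ zero)) zero))))
  ~> refl Nat (succ (succ (succ ((\(χ : Nat). elimNat (\(r : Nat). Nat) (succ (succ zero)) (\(h : Nat). \(b : Nat). succ b) χ) zero))))
  ~> refl Nat (succ (succ (succ (elimNat (\(χ : Nat). Nat) (succ (succ zero)) (\(r : Nat). \(h : Nat). succ h) zero))))
  ~> refl Nat (succ (succ (succ (succ (succ zero)))))
the term's type:
  Eq Nat (succ (succ (succ (succ (succ zero))))) (succ (succ (succ (succ (succ zero)))))


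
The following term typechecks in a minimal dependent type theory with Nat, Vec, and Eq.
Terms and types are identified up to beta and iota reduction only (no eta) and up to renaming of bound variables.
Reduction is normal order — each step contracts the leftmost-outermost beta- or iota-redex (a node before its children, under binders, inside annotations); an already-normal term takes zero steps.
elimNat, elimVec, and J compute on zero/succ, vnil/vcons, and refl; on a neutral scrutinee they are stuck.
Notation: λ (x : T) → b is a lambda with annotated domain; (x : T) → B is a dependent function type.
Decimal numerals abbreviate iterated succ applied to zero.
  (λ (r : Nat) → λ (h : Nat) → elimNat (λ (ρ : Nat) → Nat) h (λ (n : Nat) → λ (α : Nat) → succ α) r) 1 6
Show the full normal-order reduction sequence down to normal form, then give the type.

normal-order reduction sequence:
  (λ (r : Nat) → λ (h : Nat) → elimNat (λ (ρ : Nat) → Nat) h (λ (n : Nat) → λ (α : Nat) → succ α) r) 1 6
  ~> (λ (r : Nat) → elimNat (λ (h : Nat) → Nat) r (λ (ρ : Nat) → λ (n : Nat) → succ n) 1) 6
  ~> elimNat (λ (r : Nat) → Nat) 6 (λ (h : Nat) → λ (ρ : Nat) → succ ρ) 1
  ~> (λ (r : Nat) → λ (h : Nat) → succ h) 0 (elimNat (λ (ρ : Nat) → Nat) 6 (λ (n : Nat) → λ (α : Nat) → succ α) 0)
  ~> (λ (r : Nat) → succ r) (elimNat (λ (h : Nat) → Nat) 6 (λ (ρ : Nat) → λ (n : Nat) → succ n) 0)
  ~> succ (elimNat (λ (r : Nat) → Nat) 6 (λ (h : Nat) → λ (ρ : Nat) → succ ρ) 0)
  ~> 7
the term's type:
  Nat


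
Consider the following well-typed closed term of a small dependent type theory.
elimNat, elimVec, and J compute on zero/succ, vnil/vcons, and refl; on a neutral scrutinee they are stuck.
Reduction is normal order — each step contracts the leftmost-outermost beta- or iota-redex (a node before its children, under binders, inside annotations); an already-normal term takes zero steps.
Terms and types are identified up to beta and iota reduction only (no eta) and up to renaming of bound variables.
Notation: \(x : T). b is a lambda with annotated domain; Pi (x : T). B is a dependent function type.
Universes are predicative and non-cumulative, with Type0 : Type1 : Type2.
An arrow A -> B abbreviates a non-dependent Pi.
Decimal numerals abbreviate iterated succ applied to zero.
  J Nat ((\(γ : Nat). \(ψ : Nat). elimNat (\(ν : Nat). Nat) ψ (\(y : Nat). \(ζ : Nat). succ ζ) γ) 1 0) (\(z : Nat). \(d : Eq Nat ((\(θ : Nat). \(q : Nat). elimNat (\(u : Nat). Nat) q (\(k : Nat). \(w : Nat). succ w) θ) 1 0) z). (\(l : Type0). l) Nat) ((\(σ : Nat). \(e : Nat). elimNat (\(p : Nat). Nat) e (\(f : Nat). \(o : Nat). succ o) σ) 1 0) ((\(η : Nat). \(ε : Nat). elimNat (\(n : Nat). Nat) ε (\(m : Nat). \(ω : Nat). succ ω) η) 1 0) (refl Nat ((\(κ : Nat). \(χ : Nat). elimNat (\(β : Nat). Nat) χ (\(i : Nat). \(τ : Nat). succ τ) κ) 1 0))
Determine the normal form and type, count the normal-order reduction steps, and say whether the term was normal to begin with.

resulting normal form:
  1
type:
  Nat
steps to reach normal form (normal order): 7
already normal: no
first redex: a J iota-redex


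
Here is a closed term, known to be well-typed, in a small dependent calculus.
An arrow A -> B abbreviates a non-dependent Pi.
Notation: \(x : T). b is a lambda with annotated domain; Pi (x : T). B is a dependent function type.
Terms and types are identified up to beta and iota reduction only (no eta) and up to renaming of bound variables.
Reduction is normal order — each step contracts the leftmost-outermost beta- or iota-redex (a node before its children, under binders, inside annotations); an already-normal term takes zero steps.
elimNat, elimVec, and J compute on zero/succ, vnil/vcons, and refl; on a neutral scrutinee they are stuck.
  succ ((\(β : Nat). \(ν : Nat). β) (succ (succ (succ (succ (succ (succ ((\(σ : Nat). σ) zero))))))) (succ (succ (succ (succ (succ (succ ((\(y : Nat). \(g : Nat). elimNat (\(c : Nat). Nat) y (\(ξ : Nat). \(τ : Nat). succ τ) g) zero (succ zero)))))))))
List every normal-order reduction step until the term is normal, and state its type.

reduction (normal order):
  succ ((\(β : Nat). \(ν : Nat). β) (succ (succ (succ (succ (succ (succ ((\(σ : Nat). σ) zero))))))) (succ (succ (succ (succ (succ (succ ((\(y : Nat). \(g : Nat). elimNat (\(c : Nat). Nat) y (\(ξ : Nat). \(τ : Nat). succ τ) g) zero (succ zero)))))))))
  ~> succ ((\(β : Nat). succ (succ (succ (succ (succ (succ ((\(ν : Nat). ν) zero))))))) (succ (succ (succ (succ (succ (succ ((\(σ : Nat). \(y : Nat). elimNat (\(g : Nat). Nat) σ (\(c : Nat). \(ξ : Nat). succ ξ) y) zero (succ zero)))))))))
  ~> succ (succ (succ (succ (succ (succ (succ ((\(β : Nat). β) zero)))))))
  ~> succ (succ (succ (succ (succ (succ (succ zero))))))
the term's type:
  Nat


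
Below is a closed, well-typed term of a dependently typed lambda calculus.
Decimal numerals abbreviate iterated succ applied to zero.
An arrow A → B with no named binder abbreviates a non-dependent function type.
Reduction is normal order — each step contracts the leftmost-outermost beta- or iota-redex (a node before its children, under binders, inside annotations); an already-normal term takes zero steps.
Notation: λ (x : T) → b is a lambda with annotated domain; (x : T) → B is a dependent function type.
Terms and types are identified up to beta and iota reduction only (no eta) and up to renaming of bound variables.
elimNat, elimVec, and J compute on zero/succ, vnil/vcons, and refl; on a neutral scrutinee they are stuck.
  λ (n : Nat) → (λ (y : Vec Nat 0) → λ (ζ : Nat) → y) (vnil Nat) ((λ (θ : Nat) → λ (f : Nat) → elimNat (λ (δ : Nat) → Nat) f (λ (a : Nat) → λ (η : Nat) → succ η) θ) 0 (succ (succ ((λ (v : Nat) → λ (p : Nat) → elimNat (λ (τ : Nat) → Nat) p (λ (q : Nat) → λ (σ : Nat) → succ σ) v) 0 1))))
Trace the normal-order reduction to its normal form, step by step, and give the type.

reduction (normal order):
  λ (n : Nat) → (λ (y : Vec Nat 0) → λ (ζ : Nat) → y) (vnil Nat) ((λ (θ : Nat) → λ (f : Nat) → elimNat (λ (δ : Nat) → Nat) f (λ (a : Nat) → λ (η : Nat) → succ η) θ) 0 (succ (succ ((λ (v : Nat) → λ (p : Nat) → elimNat (λ (τ : Nat) → Nat) p (λ (q : Nat) → λ (σ : Nat) → succ σ) v) 0 1))))
  ~> λ (n : Nat) → (λ (y : Nat) → vnil Nat) ((λ (ζ : Nat) → λ (θ : Nat) → elimNat (λ (f : Nat) → Nat) θ (λ (δ : Nat) → λ (a : Nat) → succ a) ζ) 0 (succ (succ ((λ (η : Nat) → λ (v : Nat) → elimNat (λ (p : Nat) → Nat) v (λ (τ : Nat) → λ (q : Nat) → succ q) η) 0 1))))
  ~> λ (n : Nat) → vnil Nat
the term's type:
  Nat → Vec Nat 0


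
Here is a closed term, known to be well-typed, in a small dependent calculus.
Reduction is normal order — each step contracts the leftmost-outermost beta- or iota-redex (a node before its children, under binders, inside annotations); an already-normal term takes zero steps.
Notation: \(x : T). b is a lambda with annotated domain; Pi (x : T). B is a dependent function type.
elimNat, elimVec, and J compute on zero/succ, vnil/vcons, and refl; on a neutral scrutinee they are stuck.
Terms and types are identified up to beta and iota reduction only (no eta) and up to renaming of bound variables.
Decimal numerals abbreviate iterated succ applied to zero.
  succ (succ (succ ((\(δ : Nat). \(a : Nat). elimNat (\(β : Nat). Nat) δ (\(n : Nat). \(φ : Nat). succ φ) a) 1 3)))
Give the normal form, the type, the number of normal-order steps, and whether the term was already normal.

resulting normal form:
  7
inferred type:
  Nat
steps to reach normal form (normal order): 12
term was already normal: no
first redex: a beta-redex


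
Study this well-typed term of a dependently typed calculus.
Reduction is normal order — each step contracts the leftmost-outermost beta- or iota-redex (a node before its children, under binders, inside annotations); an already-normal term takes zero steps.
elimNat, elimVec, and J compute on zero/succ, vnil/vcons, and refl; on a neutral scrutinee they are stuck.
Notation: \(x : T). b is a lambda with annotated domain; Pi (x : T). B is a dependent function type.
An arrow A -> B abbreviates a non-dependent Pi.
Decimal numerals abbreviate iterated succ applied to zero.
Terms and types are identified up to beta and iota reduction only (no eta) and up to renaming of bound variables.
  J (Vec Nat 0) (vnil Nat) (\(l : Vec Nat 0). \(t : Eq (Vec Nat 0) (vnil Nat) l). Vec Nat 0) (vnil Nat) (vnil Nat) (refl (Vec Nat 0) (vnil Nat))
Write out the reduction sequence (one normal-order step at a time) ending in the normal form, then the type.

normal-order reduction sequence:
  J (Vec Nat 0) (vnil Nat) (\(l : Vec Nat 0). \(t : Eq (Vec Nat 0) (vnil Nat) l). Vec Nat 0) (vnil Nat) (vnil Nat) (refl (Vec Nat 0) (vnil Nat))
  ~> vnil Nat
type:
  Vec Nat 0


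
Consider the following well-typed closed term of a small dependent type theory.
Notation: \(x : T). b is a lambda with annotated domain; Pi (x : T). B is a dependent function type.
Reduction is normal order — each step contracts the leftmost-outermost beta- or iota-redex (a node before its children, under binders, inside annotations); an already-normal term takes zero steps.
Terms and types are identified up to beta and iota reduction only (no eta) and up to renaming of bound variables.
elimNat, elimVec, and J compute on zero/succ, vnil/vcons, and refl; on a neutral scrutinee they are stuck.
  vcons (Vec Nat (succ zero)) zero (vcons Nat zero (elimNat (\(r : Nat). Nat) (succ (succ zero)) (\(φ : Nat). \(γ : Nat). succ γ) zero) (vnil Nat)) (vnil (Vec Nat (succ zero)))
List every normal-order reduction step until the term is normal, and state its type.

normal-order reduction sequence:
  vcons (Vec Nat (succ zero)) zero (vcons Nat zero (elimNat (\(r : Nat). Nat) (succ (succ zero)) (\(φ : Nat). \(γ : Nat). succ γ) zero) (vnil Nat)) (vnil (Vec Nat (succ zero)))
  ~> vcons (Vec Nat (succ zero)) zero (vcons Nat zero (succ (succ zero)) (vnil Nat)) (vnil (Vec Nat (succ zero)))
the term's type:
  Vec (Vec Nat (succ zero)) (succ zero)


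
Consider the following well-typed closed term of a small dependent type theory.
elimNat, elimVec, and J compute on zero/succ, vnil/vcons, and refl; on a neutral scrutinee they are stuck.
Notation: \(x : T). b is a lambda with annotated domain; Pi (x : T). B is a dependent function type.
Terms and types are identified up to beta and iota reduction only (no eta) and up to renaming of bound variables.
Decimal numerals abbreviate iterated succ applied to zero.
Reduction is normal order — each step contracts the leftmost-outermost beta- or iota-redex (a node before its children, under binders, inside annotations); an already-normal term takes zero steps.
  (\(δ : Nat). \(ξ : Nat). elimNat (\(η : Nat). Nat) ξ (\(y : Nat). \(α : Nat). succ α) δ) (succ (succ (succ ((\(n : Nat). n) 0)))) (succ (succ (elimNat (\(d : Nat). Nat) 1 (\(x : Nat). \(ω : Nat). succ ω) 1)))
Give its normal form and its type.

normal form:
  7
the term's type:
  Nat
observation: 17 normal-order steps normalize the term, beginning with a beta-redex.


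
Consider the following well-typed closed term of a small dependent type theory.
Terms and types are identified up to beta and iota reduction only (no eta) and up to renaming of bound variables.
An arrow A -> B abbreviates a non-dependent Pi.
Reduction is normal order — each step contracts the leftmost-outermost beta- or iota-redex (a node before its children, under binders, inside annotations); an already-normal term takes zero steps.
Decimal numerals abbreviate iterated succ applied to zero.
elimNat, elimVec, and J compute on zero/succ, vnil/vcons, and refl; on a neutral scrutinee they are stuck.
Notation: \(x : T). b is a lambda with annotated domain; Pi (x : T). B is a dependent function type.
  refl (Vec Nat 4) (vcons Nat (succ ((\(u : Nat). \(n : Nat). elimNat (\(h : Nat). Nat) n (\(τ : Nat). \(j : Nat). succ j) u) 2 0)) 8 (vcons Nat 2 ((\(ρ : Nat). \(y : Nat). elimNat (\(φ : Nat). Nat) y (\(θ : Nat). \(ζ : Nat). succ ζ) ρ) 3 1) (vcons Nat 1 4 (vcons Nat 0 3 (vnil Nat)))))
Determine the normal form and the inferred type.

normal form:
  refl (Vec Nat 4) (vcons Nat 3 8 (vcons Nat 2 4 (vcons Nat 1 4 (vcons Nat 0 3 (vnil Nat)))))
inferred type:
  Eq (Vec Nat 4) (vcons Nat 3 8 (vcons Nat 2 4 (vcons Nat 1 4 (vcons Nat 0 3 (vnil Nat))))) (vcons Nat 3 8 (vcons Nat 2 4 (vcons Nat 1 4 (vcons Nat 0 3 (vnil Nat)))))


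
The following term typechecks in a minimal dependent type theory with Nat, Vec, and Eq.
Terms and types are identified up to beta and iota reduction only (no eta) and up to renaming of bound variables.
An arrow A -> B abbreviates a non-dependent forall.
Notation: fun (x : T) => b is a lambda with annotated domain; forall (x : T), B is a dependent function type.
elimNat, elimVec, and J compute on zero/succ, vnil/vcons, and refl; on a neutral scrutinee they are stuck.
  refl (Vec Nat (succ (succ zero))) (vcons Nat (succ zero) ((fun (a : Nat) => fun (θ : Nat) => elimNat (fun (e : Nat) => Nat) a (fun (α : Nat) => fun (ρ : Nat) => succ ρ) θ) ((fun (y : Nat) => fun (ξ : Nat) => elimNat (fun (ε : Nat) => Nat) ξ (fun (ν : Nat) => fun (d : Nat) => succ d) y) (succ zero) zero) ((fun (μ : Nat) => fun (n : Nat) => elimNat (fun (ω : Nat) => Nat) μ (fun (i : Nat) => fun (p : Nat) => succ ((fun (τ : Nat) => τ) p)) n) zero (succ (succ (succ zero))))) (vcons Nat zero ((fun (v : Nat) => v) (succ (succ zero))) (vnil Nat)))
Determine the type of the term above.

inferred type:
  Eq (Vec Nat (succ (succ zero))) (vcons Nat (succ zero) (succ (succ (succ (succ zero)))) (vcons Nat zero (succ (succ zero)) (vnil Nat))) (vcons Nat (succ zero) (succ (succ (succ (succ zero)))) (vcons Nat zero (succ (succ zero)) (vnil Nat)))


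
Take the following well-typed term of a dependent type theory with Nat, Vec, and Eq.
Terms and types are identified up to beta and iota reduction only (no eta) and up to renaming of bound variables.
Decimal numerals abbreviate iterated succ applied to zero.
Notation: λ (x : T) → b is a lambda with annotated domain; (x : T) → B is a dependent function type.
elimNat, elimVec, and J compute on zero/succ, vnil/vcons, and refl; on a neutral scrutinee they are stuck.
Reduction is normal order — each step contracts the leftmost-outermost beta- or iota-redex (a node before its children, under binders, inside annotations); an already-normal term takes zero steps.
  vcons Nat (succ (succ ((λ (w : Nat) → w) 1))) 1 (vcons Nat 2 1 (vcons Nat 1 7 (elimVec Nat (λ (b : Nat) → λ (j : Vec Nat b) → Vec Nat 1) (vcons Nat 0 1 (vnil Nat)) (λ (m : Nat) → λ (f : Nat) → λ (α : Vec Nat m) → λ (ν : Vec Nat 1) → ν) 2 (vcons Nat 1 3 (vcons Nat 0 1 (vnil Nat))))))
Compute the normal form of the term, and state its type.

reduced normal form:
  vcons Nat 3 1 (vcons Nat 2 1 (vcons Nat 1 7 (vcons Nat 0 1 (vnil Nat))))
the term's type:
  Vec Nat 4
observation: the first redex contracted is a beta-redex; the normal form is reached in 12 normal-order steps.


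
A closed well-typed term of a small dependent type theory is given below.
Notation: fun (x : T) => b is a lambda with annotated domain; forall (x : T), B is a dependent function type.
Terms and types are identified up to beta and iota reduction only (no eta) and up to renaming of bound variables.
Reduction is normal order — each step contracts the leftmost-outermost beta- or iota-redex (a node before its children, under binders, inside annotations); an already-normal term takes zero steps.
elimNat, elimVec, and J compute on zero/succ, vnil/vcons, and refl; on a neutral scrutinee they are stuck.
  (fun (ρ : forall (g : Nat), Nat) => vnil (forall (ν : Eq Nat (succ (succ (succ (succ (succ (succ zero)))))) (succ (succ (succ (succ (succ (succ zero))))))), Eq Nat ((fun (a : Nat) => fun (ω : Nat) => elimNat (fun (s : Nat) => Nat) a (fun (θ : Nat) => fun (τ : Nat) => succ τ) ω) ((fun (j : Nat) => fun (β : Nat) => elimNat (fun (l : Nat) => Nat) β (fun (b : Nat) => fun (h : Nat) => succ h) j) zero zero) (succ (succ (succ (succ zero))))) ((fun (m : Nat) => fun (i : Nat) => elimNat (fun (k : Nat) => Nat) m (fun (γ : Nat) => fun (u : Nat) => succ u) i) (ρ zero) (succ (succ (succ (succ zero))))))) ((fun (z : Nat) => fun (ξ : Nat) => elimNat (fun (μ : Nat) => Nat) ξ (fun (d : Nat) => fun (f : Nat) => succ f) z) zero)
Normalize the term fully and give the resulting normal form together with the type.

normal form:
  vnil (forall (ρ : Eq Nat (succ (succ (succ (succ (succ (succ zero)))))) (succ (succ (succ (succ (succ (succ zero))))))), Eq Nat (succ (succ (succ (succ zero)))) (succ (succ (succ (succ zero)))))
type:
  Vec (forall (ρ : Eq Nat (succ (succ (succ (succ (succ (succ zero)))))) (succ (succ (succ (succ (succ (succ zero))))))), Eq Nat (succ (succ (succ (succ zero)))) (succ (succ (succ (succ zero))))) zero


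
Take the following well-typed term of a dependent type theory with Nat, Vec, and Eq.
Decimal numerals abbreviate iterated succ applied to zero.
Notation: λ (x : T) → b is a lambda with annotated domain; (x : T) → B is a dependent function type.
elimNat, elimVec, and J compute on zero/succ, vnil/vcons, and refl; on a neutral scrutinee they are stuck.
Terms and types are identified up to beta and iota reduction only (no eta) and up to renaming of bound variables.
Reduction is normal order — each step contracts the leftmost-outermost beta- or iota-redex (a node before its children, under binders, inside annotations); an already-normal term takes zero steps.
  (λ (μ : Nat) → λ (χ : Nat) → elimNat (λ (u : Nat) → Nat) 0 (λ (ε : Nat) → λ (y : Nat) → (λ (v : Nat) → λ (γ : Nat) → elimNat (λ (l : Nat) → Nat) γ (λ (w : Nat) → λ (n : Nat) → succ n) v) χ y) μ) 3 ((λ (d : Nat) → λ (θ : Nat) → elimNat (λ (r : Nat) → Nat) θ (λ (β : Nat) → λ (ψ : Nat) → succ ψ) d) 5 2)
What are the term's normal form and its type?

normal form:
  21
type:
  Nat
observation: the term reaches its normal form after 138 normal-order steps.


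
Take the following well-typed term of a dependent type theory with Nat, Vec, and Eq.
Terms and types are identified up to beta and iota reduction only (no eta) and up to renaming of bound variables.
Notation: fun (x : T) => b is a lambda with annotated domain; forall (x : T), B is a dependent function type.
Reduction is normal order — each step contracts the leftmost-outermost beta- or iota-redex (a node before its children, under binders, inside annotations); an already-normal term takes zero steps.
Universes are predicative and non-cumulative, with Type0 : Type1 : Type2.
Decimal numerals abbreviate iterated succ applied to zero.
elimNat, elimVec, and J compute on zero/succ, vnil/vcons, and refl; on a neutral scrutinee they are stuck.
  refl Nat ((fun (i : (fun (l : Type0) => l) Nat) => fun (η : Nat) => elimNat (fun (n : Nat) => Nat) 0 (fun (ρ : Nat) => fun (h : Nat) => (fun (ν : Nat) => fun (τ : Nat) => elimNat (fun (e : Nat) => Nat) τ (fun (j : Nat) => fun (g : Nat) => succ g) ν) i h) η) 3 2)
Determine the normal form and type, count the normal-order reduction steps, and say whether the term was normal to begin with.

normal form:
  refl Nat 6
type:
  Eq Nat 6 6
steps to reach normal form (normal order): 33
term was already normal: no
first redex: a beta-redex


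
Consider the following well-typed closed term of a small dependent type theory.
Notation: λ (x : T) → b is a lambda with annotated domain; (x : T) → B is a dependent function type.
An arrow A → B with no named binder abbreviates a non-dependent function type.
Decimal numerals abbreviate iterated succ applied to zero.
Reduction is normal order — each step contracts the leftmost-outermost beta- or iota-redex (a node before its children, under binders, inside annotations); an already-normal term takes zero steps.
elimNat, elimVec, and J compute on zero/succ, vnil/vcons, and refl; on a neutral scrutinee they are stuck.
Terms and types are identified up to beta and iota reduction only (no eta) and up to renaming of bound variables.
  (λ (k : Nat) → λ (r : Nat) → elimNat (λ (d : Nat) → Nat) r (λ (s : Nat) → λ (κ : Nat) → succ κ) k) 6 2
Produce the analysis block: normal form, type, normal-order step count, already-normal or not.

normal form:
  8
inferred type:
  Nat
normal-order step count: 21
started in normal form: no
first redex: a beta-redex


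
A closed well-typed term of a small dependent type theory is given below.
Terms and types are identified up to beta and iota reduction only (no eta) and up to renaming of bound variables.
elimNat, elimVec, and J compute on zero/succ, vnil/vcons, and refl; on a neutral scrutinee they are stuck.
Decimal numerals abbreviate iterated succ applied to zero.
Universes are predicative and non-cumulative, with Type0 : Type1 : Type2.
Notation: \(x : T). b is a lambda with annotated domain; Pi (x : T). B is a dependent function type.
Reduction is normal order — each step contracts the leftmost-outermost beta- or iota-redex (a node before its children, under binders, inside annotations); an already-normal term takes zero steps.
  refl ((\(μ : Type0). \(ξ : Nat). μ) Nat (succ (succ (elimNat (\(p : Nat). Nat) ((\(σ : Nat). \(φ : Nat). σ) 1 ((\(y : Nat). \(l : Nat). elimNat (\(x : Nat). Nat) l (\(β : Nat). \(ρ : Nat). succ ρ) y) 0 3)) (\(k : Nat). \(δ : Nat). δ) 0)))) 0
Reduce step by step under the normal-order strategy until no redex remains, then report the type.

reduction (normal order):
  refl ((\(μ : Type0). \(ξ : Nat). μ) Nat (succ (succ (elimNat (\(p : Nat). Nat) ((\(σ : Nat). \(φ : Nat). σ) 1 ((\(y : Nat). \(l : Nat). elimNat (\(x : Nat). Nat) l (\(β : Nat). \(ρ : Nat). succ ρ) y) 0 3)) (\(k : Nat). \(δ : Nat). δ) 0)))) 0
  ~> refl ((\(μ : Nat). Nat) (succ (succ (elimNat (\(ξ : Nat). Nat) ((\(p : Nat). \(σ : Nat). p) 1 ((\(φ : Nat). \(y : Nat). elimNat (\(l : Nat). Nat) y (\(x : Nat). \(β : Nat). succ β) φ) 0 3)) (\(ρ : Nat). \(k : Nat). k) 0)))) 0
  ~> refl Nat 0
the term's type:
  Eq Nat 0 0


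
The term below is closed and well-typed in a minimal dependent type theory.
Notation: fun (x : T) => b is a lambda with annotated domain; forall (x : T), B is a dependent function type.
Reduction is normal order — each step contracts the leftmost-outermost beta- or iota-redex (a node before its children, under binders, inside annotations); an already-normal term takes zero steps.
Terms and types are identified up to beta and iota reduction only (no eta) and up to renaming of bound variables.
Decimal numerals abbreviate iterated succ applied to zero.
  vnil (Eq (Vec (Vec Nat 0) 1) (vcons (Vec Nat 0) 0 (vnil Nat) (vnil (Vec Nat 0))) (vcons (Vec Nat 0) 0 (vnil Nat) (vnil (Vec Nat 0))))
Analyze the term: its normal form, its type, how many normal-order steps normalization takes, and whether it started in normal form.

resulting normal form:
  vnil (Eq (Vec (Vec Nat 0) 1) (vcons (Vec Nat 0) 0 (vnil Nat) (vnil (Vec Nat 0))) (vcons (Vec Nat 0) 0 (vnil Nat) (vnil (Vec Nat 0))))
the term's type:
  Vec (Eq (Vec (Vec Nat 0) 1) (vcons (Vec Nat 0) 0 (vnil Nat) (vnil (Vec Nat 0))) (vcons (Vec Nat 0) 0 (vnil Nat) (vnil (Vec Nat 0)))) 0
normal-order step count: 0
started in normal form: yes


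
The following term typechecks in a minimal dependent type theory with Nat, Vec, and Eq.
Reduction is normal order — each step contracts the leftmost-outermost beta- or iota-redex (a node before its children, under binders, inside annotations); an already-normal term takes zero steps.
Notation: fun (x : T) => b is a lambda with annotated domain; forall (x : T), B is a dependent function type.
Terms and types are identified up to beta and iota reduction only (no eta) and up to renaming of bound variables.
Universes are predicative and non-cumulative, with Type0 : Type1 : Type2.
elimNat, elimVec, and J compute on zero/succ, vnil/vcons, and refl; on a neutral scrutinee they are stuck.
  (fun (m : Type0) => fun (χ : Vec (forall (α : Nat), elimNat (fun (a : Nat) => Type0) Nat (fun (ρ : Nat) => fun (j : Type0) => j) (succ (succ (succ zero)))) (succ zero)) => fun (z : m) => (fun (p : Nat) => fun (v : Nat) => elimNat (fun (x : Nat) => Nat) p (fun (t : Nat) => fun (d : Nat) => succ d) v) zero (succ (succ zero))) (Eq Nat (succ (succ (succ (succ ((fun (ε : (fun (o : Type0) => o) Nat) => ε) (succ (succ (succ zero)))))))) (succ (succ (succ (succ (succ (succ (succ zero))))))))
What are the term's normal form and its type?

resulting normal form:
  fun (m : Vec (forall (χ : Nat), Nat) (succ zero)) => fun (α : Eq Nat (succ (succ (succ (succ (succ (succ (succ zero))))))) (succ (succ (succ (succ (succ (succ (succ zero)))))))) => succ (succ zero)
the term's type:
  forall (m : Vec (forall (χ : Nat), Nat) (succ zero)), forall (α : Eq Nat (succ (succ (succ (succ (succ (succ (succ zero))))))) (succ (succ (succ (succ (succ (succ (succ zero)))))))), Nat
observation: the term reaches its normal form after 21 normal-order steps.


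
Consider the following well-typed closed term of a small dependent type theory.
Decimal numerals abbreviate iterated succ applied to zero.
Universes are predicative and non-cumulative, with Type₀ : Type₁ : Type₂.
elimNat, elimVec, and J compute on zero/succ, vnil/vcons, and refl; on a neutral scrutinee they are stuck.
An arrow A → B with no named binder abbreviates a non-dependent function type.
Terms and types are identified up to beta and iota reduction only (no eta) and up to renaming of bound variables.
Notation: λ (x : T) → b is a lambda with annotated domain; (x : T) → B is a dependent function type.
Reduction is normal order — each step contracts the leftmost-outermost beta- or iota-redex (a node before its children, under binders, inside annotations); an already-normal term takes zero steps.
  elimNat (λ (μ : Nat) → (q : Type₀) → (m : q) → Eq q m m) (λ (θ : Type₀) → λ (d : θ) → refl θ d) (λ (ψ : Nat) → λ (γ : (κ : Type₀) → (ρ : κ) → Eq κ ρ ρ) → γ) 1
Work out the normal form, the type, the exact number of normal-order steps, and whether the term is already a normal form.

normal form:
  λ (μ : Type₀) → λ (q : μ) → refl μ q
inferred type:
  (μ : Type₀) → (q : μ) → Eq μ q q
normal-order step count: 4
already normal: no
first redex: an elimNat iota-redex


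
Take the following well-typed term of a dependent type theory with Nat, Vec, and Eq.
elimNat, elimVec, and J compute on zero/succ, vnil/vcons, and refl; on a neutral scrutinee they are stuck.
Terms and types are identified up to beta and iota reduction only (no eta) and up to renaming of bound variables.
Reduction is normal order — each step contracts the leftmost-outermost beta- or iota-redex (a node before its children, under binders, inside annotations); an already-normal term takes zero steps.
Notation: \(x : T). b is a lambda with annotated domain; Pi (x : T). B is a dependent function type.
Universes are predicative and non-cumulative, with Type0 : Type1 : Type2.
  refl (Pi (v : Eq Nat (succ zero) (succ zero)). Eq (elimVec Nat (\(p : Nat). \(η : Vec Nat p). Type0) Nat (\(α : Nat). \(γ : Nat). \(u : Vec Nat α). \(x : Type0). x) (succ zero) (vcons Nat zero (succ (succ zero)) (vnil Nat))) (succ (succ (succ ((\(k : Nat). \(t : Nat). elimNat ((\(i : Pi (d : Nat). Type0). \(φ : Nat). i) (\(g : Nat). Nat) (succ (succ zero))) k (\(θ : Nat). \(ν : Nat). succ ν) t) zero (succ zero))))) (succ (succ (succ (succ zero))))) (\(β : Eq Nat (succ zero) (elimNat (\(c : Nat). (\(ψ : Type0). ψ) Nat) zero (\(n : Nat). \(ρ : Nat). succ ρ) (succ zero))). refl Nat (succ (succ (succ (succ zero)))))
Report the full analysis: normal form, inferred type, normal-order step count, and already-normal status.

resulting normal form:
  refl (Pi (v : Eq Nat (succ zero) (succ zero)). Eq Nat (succ (succ (succ (succ zero)))) (succ (succ (succ (succ zero))))) (\(p : Eq Nat (succ zero) (succ zero)). refl Nat (succ (succ (succ (succ zero)))))
the term's type:
  Eq (Pi (v : Eq Nat (succ zero) (succ zero)). Eq Nat (succ (succ (succ (succ zero)))) (succ (succ (succ (succ zero))))) (\(p : Eq Nat (succ zero) (succ zero)). refl Nat (succ (succ (succ (succ zero))))) (\(η : Eq Nat (succ zero) (succ zero)). refl Nat (succ (succ (succ (succ zero)))))
steps to reach normal form (normal order): 16
term was already normal: no
first redex: an elimVec iota-redex


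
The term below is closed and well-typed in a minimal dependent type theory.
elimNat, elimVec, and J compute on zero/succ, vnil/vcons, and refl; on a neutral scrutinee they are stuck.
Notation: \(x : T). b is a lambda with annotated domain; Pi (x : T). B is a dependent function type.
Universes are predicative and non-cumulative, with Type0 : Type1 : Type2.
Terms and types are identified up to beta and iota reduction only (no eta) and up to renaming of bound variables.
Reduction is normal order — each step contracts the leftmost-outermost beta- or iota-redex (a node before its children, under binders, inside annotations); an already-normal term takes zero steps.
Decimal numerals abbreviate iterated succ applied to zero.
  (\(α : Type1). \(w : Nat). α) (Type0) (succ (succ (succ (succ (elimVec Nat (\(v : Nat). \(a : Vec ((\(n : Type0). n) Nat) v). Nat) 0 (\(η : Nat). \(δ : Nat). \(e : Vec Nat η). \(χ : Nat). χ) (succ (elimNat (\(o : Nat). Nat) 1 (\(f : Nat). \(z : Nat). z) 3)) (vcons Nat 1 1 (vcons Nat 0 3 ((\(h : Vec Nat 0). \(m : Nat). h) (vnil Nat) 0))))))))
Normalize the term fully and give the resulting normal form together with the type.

normal form:
  Type0
inferred type:
  Type1
observation: reduction starts at a beta-redex, and 2 normal-order steps reach the normal form.


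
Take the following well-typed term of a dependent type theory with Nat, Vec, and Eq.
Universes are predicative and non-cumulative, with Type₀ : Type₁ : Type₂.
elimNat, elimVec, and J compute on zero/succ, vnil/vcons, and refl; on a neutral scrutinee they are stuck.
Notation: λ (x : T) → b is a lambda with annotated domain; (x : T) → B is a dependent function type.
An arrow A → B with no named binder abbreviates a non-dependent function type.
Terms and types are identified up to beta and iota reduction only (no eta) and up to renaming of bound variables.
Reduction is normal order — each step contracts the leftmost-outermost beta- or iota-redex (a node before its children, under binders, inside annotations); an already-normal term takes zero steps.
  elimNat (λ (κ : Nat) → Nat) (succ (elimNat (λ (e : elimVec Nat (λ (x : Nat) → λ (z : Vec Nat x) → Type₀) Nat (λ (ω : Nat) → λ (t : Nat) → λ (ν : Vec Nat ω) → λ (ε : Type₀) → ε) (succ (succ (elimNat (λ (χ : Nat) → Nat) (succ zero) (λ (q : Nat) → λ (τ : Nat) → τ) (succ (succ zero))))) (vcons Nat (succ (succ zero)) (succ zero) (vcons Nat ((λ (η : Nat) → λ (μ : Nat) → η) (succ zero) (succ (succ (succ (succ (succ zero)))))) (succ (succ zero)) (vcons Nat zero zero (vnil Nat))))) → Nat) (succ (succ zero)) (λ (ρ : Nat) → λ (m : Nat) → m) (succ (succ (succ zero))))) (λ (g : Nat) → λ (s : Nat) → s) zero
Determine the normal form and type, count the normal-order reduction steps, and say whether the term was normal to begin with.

resulting normal form:
  succ (succ (succ zero))
inferred type:
  Nat
steps to reach normal form (normal order): 11
started in normal form: no
first redex: an elimNat iota-redex


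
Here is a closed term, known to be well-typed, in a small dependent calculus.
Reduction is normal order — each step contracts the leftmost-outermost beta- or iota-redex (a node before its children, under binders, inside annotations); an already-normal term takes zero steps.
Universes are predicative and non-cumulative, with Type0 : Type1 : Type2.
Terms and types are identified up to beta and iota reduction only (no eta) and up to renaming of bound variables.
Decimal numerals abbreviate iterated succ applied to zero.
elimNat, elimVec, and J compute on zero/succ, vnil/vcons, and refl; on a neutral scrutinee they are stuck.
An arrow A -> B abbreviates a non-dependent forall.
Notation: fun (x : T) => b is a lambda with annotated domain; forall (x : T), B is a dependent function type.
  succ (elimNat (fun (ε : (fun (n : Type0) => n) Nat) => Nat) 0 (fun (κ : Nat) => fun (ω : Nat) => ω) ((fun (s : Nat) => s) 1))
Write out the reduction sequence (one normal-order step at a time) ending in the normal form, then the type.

normal-order reduction sequence:
  succ (elimNat (fun (ε : (fun (n : Type0) => n) Nat) => Nat) 0 (fun (κ : Nat) => fun (ω : Nat) => ω) ((fun (s : Nat) => s) 1))
  ~> succ (elimNat (fun (ε : Nat) => Nat) 0 (fun (n : Nat) => fun (κ : Nat) => κ) ((fun (ω : Nat) => ω) 1))
  ~> succ (elimNat (fun (ε : Nat) => Nat) 0 (fun (n : Nat) => fun (κ : Nat) => κ) 1)
  ~> succ ((fun (ε : Nat) => fun (n : Nat) => n) 0 (elimNat (fun (κ : Nat) => Nat) 0 (fun (ω : Nat) => fun (s : Nat) => s) 0))
  ~> succ ((fun (ε : Nat) => ε) (elimNat (fun (n : Nat) => Nat) 0 (fun (κ : Nat) => fun (ω : Nat) => ω) 0))
  ~> succ (elimNat (fun (ε : Nat) => Nat) 0 (fun (n : Nat) => fun (κ : Nat) => κ) 0)
  ~> 1
the term's type:
  Nat


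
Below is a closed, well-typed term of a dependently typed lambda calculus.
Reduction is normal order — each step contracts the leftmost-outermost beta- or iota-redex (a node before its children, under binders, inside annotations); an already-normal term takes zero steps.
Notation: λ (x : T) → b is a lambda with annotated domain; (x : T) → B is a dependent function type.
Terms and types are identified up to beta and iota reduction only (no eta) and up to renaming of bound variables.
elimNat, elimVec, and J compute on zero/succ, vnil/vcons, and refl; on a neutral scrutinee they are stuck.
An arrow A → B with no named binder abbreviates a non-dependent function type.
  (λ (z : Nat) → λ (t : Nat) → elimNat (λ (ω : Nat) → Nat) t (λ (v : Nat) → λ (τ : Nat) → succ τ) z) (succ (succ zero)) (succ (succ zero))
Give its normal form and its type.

normal form:
  succ (succ (succ (succ zero)))
the term's type:
  Nat


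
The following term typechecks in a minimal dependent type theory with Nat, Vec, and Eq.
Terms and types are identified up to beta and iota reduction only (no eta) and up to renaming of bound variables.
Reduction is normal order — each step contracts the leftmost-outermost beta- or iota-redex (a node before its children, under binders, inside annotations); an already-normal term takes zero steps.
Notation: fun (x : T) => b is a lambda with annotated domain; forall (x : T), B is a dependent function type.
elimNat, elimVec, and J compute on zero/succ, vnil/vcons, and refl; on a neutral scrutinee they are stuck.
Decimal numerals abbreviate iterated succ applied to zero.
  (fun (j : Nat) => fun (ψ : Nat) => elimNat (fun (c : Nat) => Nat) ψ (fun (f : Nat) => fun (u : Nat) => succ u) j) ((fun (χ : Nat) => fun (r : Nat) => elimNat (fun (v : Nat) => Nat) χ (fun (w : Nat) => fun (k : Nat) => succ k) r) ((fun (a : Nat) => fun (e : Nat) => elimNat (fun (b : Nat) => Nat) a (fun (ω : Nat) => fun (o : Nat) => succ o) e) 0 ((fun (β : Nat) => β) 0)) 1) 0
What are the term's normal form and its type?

resulting normal form:
  1
type:
  Nat


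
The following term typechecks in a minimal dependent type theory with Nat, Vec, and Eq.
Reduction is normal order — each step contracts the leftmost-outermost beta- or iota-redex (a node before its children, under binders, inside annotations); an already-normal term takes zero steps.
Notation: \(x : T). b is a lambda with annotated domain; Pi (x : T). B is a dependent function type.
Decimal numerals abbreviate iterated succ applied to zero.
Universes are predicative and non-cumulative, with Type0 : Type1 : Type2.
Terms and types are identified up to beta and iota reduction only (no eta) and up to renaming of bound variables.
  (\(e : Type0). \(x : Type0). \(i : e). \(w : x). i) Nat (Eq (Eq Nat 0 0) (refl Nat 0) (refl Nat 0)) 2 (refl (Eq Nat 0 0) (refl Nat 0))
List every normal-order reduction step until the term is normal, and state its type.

normal-order reduction sequence:
  (\(e : Type0). \(x : Type0). \(i : e). \(w : x). i) Nat (Eq (Eq Nat 0 0) (refl Nat 0) (refl Nat 0)) 2 (refl (Eq Nat 0 0) (refl Nat 0))
  ~> (\(e : Type0). \(x : Nat). \(i : e). x) (Eq (Eq Nat 0 0) (refl Nat 0) (refl Nat 0)) 2 (refl (Eq Nat 0 0) (refl Nat 0))
  ~> (\(e : Nat). \(x : Eq (Eq Nat 0 0) (refl Nat 0) (refl Nat 0)). e) 2 (refl (Eq Nat 0 0) (refl Nat 0))
  ~> (\(e : Eq (Eq Nat 0 0) (refl Nat 0) (refl Nat 0)). 2) (refl (Eq Nat 0 0) (refl Nat 0))
  ~> 2
the term's type:
  Nat


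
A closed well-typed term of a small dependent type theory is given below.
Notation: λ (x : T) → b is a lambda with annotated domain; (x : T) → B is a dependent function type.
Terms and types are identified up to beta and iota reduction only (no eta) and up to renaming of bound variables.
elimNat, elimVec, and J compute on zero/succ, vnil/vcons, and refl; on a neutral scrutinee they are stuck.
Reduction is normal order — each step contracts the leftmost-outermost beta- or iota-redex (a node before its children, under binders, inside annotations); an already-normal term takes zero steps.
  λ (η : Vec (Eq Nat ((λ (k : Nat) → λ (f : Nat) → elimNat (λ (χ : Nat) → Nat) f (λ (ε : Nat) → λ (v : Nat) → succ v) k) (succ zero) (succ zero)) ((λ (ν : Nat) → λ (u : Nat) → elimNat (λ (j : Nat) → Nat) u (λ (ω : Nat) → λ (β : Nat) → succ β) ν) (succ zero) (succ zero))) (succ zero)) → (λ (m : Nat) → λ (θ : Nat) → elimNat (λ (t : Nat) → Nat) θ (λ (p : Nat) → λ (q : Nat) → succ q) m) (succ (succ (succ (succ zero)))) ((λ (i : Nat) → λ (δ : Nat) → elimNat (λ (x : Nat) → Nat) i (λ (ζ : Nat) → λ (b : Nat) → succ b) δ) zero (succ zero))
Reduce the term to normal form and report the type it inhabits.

normal form:
  λ (η : Vec (Eq Nat (succ (succ zero)) (succ (succ zero))) (succ zero)) → succ (succ (succ (succ (succ zero))))
inferred type:
  (η : Vec (Eq Nat (succ (succ zero)) (succ (succ zero))) (succ zero)) → Nat
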